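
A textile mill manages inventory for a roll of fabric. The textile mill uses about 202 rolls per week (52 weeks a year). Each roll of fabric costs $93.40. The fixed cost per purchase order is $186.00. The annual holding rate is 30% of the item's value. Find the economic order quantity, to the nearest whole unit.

Q* ≈ 373 rolls

Annual demand D = 202 × 52 = 10,504.
Holding cost H = 0.30 × $93.40 = $28.0200 per unit per year.
EOQ = √(2DS / H) = √(2 × 10,504 × 186 / 28.02).
= √(3,907,488 / 28.02) = √139,453.5332 ≈ 373.435.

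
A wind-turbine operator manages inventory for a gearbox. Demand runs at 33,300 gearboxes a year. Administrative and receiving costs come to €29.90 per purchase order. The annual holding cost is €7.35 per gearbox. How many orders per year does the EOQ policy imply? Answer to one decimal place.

The optimal lot size = √(2DS/H) = √(2 × 33,300 × 29.9 / 7.35) ≈ 520.51.
Orders per year = D / Q* = 33,300 / 520.51 ≈ 63.976.

N ≈ 64.0 orders per year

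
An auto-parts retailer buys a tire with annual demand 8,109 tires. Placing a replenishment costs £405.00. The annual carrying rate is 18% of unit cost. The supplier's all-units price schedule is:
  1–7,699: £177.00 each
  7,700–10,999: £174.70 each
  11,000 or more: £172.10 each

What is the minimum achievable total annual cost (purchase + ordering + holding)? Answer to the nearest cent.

Holding cost per unit per year at price C is H = 0.18·C.
For each price level, check whether its EOQ is feasible; otherwise the best quantity at that price is the breakpoint.
EOQ at £177.00 = 454.0 (feasible in tier 1): TC = 8,109×£177.00 + (8,109/454.0)×405 + (454.0/2)×0.18×£177.00 = £1,449,759.02.
EOQ at £174.70 = 457.0 < 7700, so use break Q=7700: TC = 8,109×£174.70 + (8,109/7700.0)×405 + (7700.0/2)×0.18×£174.70 = £1,538,135.91.
EOQ at £172.10 = 460.5 < 11000, so use break Q=11000: TC = 8,109×£172.10 + (8,109/11000.0)×405 + (11000.0/2)×0.18×£172.10 = £1,566,236.46.
Lowest total cost among the candidates is at Q = 454.0.

TC* ≈ £1,449,759.02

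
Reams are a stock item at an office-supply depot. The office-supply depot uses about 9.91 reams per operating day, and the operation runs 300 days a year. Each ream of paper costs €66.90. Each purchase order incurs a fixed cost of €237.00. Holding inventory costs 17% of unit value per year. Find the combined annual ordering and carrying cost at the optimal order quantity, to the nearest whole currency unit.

TC* ≈ €4,003

Annual demand D = 9.91 × 300 = 2,973.
Holding cost H = 0.17 × €66.90 = €11.3730 per unit per year.
Q* = √(2DS/H) = √(2 × 2,973 × 237 / 11.373) ≈ 352.01.
At Q*, ordering cost (D/Q*)S equals holding cost (Q*/2)H, each = √(DSH/2).
Minimum total = √(2DSH) = √(2 × 2,973 × 237 × 11.373) ≈ 4003.355.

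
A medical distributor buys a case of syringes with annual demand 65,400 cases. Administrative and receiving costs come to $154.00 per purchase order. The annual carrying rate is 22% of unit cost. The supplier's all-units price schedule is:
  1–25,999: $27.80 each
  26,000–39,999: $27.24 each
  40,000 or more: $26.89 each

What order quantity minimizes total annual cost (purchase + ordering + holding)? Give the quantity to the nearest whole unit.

Q* ≈ 1,815 cases

Holding cost per unit per year at price C is H = 0.22·C.
For each price level, check whether its EOQ is feasible; otherwise the best quantity at that price is the breakpoint.
EOQ at $27.80 = 1814.8 (feasible in tier 1): TC = 65,400×$27.80 + (65,400/1814.8)×154 + (1814.8/2)×0.22×$27.80 = $1,829,219.36.
EOQ at $27.24 = 1833.4 < 26000, so use break Q=26000: TC = 65,400×$27.24 + (65,400/26000.0)×154 + (26000.0/2)×0.22×$27.24 = $1,859,789.77.
EOQ at $26.89 = 1845.3 < 40000, so use break Q=40000: TC = 65,400×$26.89 + (65,400/40000.0)×154 + (40000.0/2)×0.22×$26.89 = $1,877,173.79.
Lowest total cost is $1,829,219.36 at Q = 1814.8.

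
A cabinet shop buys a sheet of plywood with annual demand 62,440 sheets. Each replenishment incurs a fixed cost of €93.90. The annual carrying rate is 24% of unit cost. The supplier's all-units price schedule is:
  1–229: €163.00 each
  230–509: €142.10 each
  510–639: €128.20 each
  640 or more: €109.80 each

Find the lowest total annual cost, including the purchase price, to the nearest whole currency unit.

TC* ≈ €6,873,491

Holding cost per unit per year at price C is H = 0.24·C.
For each price level, check whether its EOQ is feasible; otherwise the best quantity at that price is the breakpoint.
Tier 1 (€163.00): EOQ = 547.5 exceeds tier's upper bound 229, so this tier is dominated.
Tier 2 (€142.10): EOQ = 586.4 exceeds tier's upper bound 509, so this tier is dominated.
EOQ at €128.20 = 617.3 (feasible in tier 3): TC = 62,440×€128.20 + (62,440/617.3)×93.9 + (617.3/2)×0.24×€128.20 = €8,023,802.54.
EOQ at €109.80 = 667.1 (feasible in tier 4): TC = 62,440×€109.80 + (62,440/667.1)×93.9 + (667.1/2)×0.24×€109.80 = €6,873,490.67.
Lowest total cost among the candidates is at Q = 667.1.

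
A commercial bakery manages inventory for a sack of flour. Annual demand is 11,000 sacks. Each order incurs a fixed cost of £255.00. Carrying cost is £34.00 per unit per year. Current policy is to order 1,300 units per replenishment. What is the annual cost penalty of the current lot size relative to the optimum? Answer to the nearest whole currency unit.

Extra cost ≈ £10,447 per year

EOQ = √(2DS/H) = √(2 × 11,000 × 255 / 34) ≈ 406.20.
Cost at Q* = (D/Q*)S + (Q*/2)H = √(2DSH) ≈ £13,810.87.
Cost at Q = 1,300: (11,000/1,300)×255 + (1,300/2)×34 = £2,157.69 + £22,100.00 = £24,257.69.
Excess = £24,257.69 − £13,810.87 = £10,446.83.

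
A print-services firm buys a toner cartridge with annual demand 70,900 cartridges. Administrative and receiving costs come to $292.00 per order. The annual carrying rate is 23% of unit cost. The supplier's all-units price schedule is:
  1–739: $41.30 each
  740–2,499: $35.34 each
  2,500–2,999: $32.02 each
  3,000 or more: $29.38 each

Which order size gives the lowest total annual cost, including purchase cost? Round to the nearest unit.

Q* ≈ 3,000 cartridges

Holding cost per unit per year at price C is H = 0.23·C.
Candidates are each tier's EOQ (if it falls in that tier) and each price-break quantity.
Tier 1 ($41.30): EOQ = 2087.8 exceeds tier's upper bound 739, so this tier is dominated.
EOQ at $35.34 = 2257.0 (feasible in tier 2): TC = 70,900×$35.34 + (70,900/2257.0)×292 + (2257.0/2)×0.23×$35.34 = $2,523,951.38.
EOQ at $32.02 = 2371.1 < 2500, so use break Q=2500: TC = 70,900×$32.02 + (70,900/2500.0)×292 + (2500.0/2)×0.23×$32.02 = $2,287,704.87.
EOQ at $29.38 = 2475.4 < 3000, so use break Q=3000: TC = 70,900×$29.38 + (70,900/3000.0)×292 + (3000.0/2)×0.23×$29.38 = $2,100,079.03.
Lowest total cost is $2,100,079.03 at Q = 3000.0.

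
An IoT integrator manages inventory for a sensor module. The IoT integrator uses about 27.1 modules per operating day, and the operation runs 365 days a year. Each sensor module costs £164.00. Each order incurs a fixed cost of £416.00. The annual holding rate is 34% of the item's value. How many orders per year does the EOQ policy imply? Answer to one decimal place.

Annual demand D = 27.1 × 365 = 9,891.5.
Holding cost H = 0.34 × £164.00 = £55.7600 per unit per year.
EOQ = √(2DS/H) = √(2 × 9,891.5 × 416 / 55.76) ≈ 384.18.
Orders per year = D / Q* = 9,891.5 / 384.18 ≈ 25.747.

N ≈ 25.7 orders per year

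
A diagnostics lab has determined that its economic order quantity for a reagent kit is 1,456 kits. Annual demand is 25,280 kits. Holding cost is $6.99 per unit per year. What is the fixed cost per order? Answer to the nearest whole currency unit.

Squaring Q* = √(2DS/H) gives Q*² = 2DS/H.
From Q* = √(2DS/H): S = Q*²H / (2D) = 1,456² × 6.99 / (2 × 25,280) = 293.0845.

S ≈ $293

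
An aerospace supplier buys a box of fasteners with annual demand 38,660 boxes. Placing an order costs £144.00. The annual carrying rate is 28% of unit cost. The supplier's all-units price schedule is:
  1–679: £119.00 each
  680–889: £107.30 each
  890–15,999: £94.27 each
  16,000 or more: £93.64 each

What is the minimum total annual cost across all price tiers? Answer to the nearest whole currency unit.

Holding cost per unit per year at price C is H = 0.28·C.
For each price level, check whether its EOQ is feasible; otherwise the best quantity at that price is the breakpoint.
EOQ at £119.00 = 578.1 (feasible in tier 1): TC = 38,660×£119.00 + (38,660/578.1)×144 + (578.1/2)×0.28×£119.00 = £4,619,801.04.
EOQ at £107.30 = 608.8 < 680, so use break Q=680: TC = 38,660×£107.30 + (38,660/680.0)×144 + (680.0/2)×0.28×£107.30 = £4,166,619.78.
EOQ at £94.27 = 649.5 < 890, so use break Q=890: TC = 38,660×£94.27 + (38,660/890.0)×144 + (890.0/2)×0.28×£94.27 = £3,662,479.34.
EOQ at £93.64 = 651.7 < 16000, so use break Q=16000: TC = 38,660×£93.64 + (38,660/16000.0)×144 + (16000.0/2)×0.28×£93.64 = £3,830,223.94.
Lowest total cost among the candidates is at Q = 890.0.

TC* ≈ £3,662,479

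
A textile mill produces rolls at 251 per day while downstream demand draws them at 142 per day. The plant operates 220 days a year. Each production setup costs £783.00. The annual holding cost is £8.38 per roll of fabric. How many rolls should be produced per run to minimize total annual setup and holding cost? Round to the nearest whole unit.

Q* ≈ 3,667 rolls

Annual demand D = 142 × 220 = 31,240.
Production build-up factor (1 − d/p) = 1 − 142/251 = 0.4343.
Q* = √(2DS / (H(1 − d/p))) = √(2 × 31,240 × 783 / (8.38 × 0.4343)).
= √(48,921,840 / 3.6391) ≈ 3666.511.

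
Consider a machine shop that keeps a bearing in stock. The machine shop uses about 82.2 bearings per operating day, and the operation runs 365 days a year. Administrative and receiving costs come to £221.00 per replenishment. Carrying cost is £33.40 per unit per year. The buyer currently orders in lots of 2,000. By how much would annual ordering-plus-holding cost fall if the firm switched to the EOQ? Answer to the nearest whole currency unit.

Extra cost ≈ £15,669 per year

Annual demand D = 82.2 × 365 = 30,003.
EOQ = √(2DS/H) = √(2 × 30,003 × 221 / 33.4) ≈ 630.12.
Cost at Q* = (D/Q*)S + (Q*/2)H = √(2DSH) ≈ £21,045.86.
Cost at Q = 2,000: (30,003/2,000)×221 + (2,000/2)×33.4 = £3,315.33 + £33,400.00 = £36,715.33.
Excess = £36,715.33 − £21,045.86 = £15,669.47.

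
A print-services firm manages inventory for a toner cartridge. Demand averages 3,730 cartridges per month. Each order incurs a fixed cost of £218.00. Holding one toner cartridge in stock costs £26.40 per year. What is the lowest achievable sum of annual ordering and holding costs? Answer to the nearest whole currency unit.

Annual demand D = 3,730 × 12 = 44,760.
The optimal lot size = √(2DS/H) = √(2 × 44,760 × 218 / 26.4) ≈ 859.78.
At the optimum the two cost components are equal, so total cost = 2·(Q*/2)H = Q*·H.
Minimum total = √(2DSH) = √(2 × 44,760 × 218 × 26.4) ≈ 22698.139.

TC* ≈ £22,698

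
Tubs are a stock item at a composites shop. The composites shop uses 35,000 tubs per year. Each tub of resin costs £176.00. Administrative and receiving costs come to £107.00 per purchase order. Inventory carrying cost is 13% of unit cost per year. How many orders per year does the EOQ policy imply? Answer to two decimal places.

N ≈ 61.17 orders per year

Holding cost H = 0.13 × £176.00 = £22.8800 per unit per year.
Q* = √(2DS/H) = √(2 × 35,000 × 107 / 22.88) ≈ 572.15.
Orders per year = D / Q* = 35,000 / 572.15 ≈ 61.172.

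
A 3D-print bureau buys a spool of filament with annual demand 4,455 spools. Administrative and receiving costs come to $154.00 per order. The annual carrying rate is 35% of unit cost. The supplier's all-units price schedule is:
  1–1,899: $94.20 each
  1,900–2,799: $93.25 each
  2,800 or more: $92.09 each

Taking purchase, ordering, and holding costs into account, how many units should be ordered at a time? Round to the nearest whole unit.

Holding cost per unit per year at price C is H = 0.35·C.
For each price level, check whether its EOQ is feasible; otherwise the best quantity at that price is the breakpoint.
EOQ at $94.20 = 204.0 (feasible in tier 1): TC = 4,455×$94.20 + (4,455/204.0)×154 + (204.0/2)×0.35×$94.20 = $426,387.03.
EOQ at $93.25 = 205.0 < 1900, so use break Q=1900: TC = 4,455×$93.25 + (4,455/1900.0)×154 + (1900.0/2)×0.35×$93.25 = $446,795.46.
EOQ at $92.09 = 206.3 < 2800, so use break Q=2800: TC = 4,455×$92.09 + (4,455/2800.0)×154 + (2800.0/2)×0.35×$92.09 = $455,630.08.
Lowest total cost is $426,387.03 at Q = 204.0.

Q* ≈ 204 spools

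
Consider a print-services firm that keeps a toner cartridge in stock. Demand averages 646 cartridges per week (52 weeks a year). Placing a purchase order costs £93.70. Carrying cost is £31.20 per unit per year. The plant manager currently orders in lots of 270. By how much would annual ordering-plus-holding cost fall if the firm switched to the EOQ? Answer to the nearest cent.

Annual demand D = 646 × 52 = 33,592.
EOQ = √(2DS/H) = √(2 × 33,592 × 93.7 / 31.2) ≈ 449.19.
Cost at Q* = (D/Q*)S + (Q*/2)H = √(2DSH) ≈ £14,014.58.
Cost at Q = 270: (33,592/270)×93.7 + (270/2)×31.2 = £11,657.67 + £4,212.00 = £15,869.67.
Excess = £15,869.67 − £14,014.58 = £1,855.09.

Extra cost ≈ £1,855.09 per year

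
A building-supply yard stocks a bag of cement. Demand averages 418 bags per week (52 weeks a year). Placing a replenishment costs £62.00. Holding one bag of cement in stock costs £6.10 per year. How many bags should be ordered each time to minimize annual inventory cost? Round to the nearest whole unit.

Annual demand D = 418 × 52 = 21,736.
EOQ = √(2DS / H) = √(2 × 21,736 × 62 / 6.1).
= √(2,695,264 / 6.1) = √441,846.5574 ≈ 664.715.

Q* ≈ 665 bags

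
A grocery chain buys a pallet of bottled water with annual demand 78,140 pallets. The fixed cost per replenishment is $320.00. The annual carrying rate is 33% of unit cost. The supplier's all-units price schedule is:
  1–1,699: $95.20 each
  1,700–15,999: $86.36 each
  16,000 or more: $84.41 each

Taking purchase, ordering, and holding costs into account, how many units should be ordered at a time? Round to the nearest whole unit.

Q* ≈ 1,700 pallets

Holding cost per unit per year at price C is H = 0.33·C.
Evaluate total cost at each tier's feasible EOQ or, if the EOQ is below the tier, at the tier's minimum quantity.
EOQ at $95.20 = 1261.7 (feasible in tier 1): TC = 78,140×$95.20 + (78,140/1261.7)×320 + (1261.7/2)×0.33×$95.20 = $7,478,565.12.
EOQ at $86.36 = 1324.7 < 1700, so use break Q=1700: TC = 78,140×$86.36 + (78,140/1700.0)×320 + (1700.0/2)×0.33×$86.36 = $6,787,103.09.
EOQ at $84.41 = 1339.9 < 16000, so use break Q=16000: TC = 78,140×$84.41 + (78,140/16000.0)×320 + (16000.0/2)×0.33×$84.41 = $6,820,202.60.
Lowest total cost is $6,787,103.09 at Q = 1700.0.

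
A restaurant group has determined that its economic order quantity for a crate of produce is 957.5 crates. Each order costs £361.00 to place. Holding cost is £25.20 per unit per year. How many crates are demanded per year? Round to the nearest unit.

Invert the EOQ relation Q*² = 2DS/H.
From Q* = √(2DS/H): D = Q*²H / (2S) = 957.5² × 25.2 / (2 × 361) = 31999.332.

D ≈ 31,999 crates per year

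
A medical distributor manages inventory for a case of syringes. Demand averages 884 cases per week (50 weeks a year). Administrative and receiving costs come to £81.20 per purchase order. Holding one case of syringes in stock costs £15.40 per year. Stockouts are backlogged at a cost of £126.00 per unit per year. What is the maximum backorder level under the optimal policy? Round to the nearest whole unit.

S* ≈ 79 cases

Annual demand D = 884 × 50 = 44,200.
With planned backorders, Q* = √(2DS/H) · √((H+B)/B).
√(2DS/H) = √(2 × 44,200 × 81.2 / 15.4) = 682.722.
√((H+B)/B) = √((15.4+126)/126) = 1.0593.
Q* ≈ 723.241.
S* = Q* · H/(H+B) = 723.241 × 15.4/141.4 ≈ 78.769.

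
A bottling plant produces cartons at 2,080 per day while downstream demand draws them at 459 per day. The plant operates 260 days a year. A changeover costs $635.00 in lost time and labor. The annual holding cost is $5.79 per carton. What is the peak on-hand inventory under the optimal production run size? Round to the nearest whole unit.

Annual demand D = 459 × 260 = 119,340.
Production build-up factor (1 − d/p) = 1 − 459/2,080 = 0.7793.
Q* = √(2DS / (H(1 − d/p))) = √(2 × 119,340 × 635 / (5.79 × 0.7793)).
= √(151,561,800 / 4.5123) ≈ 5795.565.
Maximum inventory = Q*(1 − d/p) = 5795.565 × 0.7793 ≈ 4516.640.

I_max ≈ 4,517 cartons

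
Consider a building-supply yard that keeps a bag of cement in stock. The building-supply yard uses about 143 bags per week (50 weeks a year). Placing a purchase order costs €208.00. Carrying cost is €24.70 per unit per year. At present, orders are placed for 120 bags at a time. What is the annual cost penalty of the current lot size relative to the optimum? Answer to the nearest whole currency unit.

Extra cost ≈ €5,304 per year

Annual demand D = 143 × 50 = 7,150.
EOQ = √(2DS/H) = √(2 × 7,150 × 208 / 24.7) ≈ 347.02.
Cost at Q* = (D/Q*)S + (Q*/2)H = √(2DSH) ≈ €8,571.33.
Cost at Q = 120: (7,150/120)×208 + (120/2)×24.7 = €12,393.33 + €1,482.00 = €13,875.33.
Excess = €13,875.33 − €8,571.33 = €5,304.00.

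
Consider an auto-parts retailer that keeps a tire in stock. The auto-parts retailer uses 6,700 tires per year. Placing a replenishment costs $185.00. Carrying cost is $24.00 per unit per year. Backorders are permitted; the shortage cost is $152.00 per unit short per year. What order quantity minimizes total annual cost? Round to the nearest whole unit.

Q* ≈ 346 tires

With planned backorders, Q* = √(2DS/H) · √((H+B)/B).
√(2DS/H) = √(2 × 6,700 × 185 / 24) = 321.390.
√((H+B)/B) = √((24+152)/152) = 1.0761.
Q* ≈ 345.834.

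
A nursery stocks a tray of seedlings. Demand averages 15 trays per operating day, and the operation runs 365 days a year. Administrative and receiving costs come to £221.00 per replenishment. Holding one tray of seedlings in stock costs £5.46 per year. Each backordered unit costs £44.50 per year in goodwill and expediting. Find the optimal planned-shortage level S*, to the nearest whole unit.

S* ≈ 77 trays

Annual demand D = 15 × 365 = 5,475.
With planned backorders, Q* = √(2DS/H) · √((H+B)/B).
√(2DS/H) = √(2 × 5,475 × 221 / 5.46) = 665.743.
√((H+B)/B) = √((5.46+44.5)/44.5) = 1.0596.
Q* ≈ 705.404.
S* = Q* · H/(H+B) = 705.404 × 5.46/49.96 ≈ 77.092.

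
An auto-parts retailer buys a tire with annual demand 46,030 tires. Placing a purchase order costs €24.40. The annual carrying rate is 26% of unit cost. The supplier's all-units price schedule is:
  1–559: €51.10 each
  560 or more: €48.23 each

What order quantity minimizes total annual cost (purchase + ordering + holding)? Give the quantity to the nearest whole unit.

Q* ≈ 560 tires

Holding cost per unit per year at price C is H = 0.26·C.
For each price level, check whether its EOQ is feasible; otherwise the best quantity at that price is the breakpoint.
EOQ at €51.10 = 411.2 (feasible in tier 1): TC = 46,030×€51.10 + (46,030/411.2)×24.4 + (411.2/2)×0.26×€51.10 = €2,357,595.95.
EOQ at €48.23 = 423.2 < 560, so use break Q=560: TC = 46,030×€48.23 + (46,030/560.0)×24.4 + (560.0/2)×0.26×€48.23 = €2,225,543.64.
Lowest total cost is €2,225,543.64 at Q = 560.0.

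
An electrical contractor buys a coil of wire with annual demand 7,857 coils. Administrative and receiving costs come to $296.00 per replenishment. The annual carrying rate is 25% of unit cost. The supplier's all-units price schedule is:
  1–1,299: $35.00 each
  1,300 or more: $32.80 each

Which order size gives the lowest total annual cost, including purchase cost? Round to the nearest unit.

Q* ≈ 1,300 coils

Holding cost per unit per year at price C is H = 0.25·C.
Candidates are each tier's EOQ (if it falls in that tier) and each price-break quantity.
EOQ at $35.00 = 729.1 (feasible in tier 1): TC = 7,857×$35.00 + (7,857/729.1)×296 + (729.1/2)×0.25×$35.00 = $281,374.60.
EOQ at $32.80 = 753.2 < 1300, so use break Q=1300: TC = 7,857×$32.80 + (7,857/1300.0)×296 + (1300.0/2)×0.25×$32.80 = $264,828.58.
Lowest total cost is $264,828.58 at Q = 1300.0.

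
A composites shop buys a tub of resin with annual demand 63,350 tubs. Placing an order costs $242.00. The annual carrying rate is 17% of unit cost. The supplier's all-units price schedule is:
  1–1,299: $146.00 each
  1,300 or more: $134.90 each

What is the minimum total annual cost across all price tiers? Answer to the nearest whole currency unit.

TC* ≈ $8,572,614

Holding cost per unit per year at price C is H = 0.17·C.
Candidates are each tier's EOQ (if it falls in that tier) and each price-break quantity.
EOQ at $146.00 = 1111.5 (feasible in tier 1): TC = 63,350×$146.00 + (63,350/1111.5)×242 + (1111.5/2)×0.17×$146.00 = $9,276,686.52.
EOQ at $134.90 = 1156.3 < 1300, so use break Q=1300: TC = 63,350×$134.90 + (63,350/1300.0)×242 + (1300.0/2)×0.17×$134.90 = $8,572,614.30.
Lowest total cost among the candidates is at Q = 1300.0.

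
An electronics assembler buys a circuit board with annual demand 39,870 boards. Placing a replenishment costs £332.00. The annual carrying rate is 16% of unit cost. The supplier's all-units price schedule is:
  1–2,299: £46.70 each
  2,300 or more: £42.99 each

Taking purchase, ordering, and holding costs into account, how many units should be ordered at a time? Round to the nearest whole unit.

Q* ≈ 2,300 boards

Holding cost per unit per year at price C is H = 0.16·C.
Candidates are each tier's EOQ (if it falls in that tier) and each price-break quantity.
EOQ at £46.70 = 1882.3 (feasible in tier 1): TC = 39,870×£46.70 + (39,870/1882.3)×332 + (1882.3/2)×0.16×£46.70 = £1,875,993.54.
EOQ at £42.99 = 1961.8 < 2300, so use break Q=2300: TC = 39,870×£42.99 + (39,870/2300.0)×332 + (2300.0/2)×0.16×£42.99 = £1,727,676.61.
Lowest total cost is £1,727,676.61 at Q = 2300.0.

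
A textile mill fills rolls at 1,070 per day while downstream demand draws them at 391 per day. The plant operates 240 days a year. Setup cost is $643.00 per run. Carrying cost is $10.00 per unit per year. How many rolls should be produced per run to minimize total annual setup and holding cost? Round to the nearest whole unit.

Q* ≈ 4,361 rolls

Annual demand D = 391 × 240 = 93,840.
Production build-up factor (1 − d/p) = 1 − 391/1,070 = 0.6346.
Q* = √(2DS / (H(1 − d/p))) = √(2 × 93,840 × 643 / (10 × 0.6346)).
= √(120,678,240 / 6.3458) ≈ 4360.853.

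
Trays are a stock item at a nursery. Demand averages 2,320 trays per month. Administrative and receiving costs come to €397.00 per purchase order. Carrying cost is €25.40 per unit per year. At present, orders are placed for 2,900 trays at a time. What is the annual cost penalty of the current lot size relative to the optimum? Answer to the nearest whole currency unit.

Extra cost ≈ €16,946 per year

Annual demand D = 2,320 × 12 = 27,840.
EOQ = √(2DS/H) = √(2 × 27,840 × 397 / 25.4) ≈ 932.88.
Cost at Q* = (D/Q*)S + (Q*/2)H = √(2DSH) ≈ €23,695.27.
Cost at Q = 2,900: (27,840/2,900)×397 + (2,900/2)×25.4 = €3,811.20 + €36,830.00 = €40,641.20.
Excess = €40,641.20 − €23,695.27 = €16,945.93.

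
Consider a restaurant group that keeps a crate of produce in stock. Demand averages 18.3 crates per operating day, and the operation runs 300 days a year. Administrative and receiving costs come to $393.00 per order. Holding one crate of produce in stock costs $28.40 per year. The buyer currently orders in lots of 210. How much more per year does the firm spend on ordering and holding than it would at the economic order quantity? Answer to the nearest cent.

Extra cost ≈ $2,185.91 per year

Annual demand D = 18.3 × 300 = 5,490.
EOQ = √(2DS/H) = √(2 × 5,490 × 393 / 28.4) ≈ 389.80.
Cost at Q* = (D/Q*)S + (Q*/2)H = √(2DSH) ≈ $11,070.23.
Cost at Q = 210: (5,490/210)×393 + (210/2)×28.4 = $10,274.14 + $2,982.00 = $13,256.14.
Excess = $13,256.14 − $11,070.23 = $2,185.91.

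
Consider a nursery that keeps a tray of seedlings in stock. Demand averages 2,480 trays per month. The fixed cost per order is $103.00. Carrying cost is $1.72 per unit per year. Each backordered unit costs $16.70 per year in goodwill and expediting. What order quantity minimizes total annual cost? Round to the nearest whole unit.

Q* ≈ 1,983 trays

Annual demand D = 2,480 × 12 = 29,760.
With planned backorders, Q* = √(2DS/H) · √((H+B)/B).
√(2DS/H) = √(2 × 29,760 × 103 / 1.72) = 1887.930.
√((H+B)/B) = √((1.72+16.7)/16.7) = 1.0502.
Q* ≈ 1982.770.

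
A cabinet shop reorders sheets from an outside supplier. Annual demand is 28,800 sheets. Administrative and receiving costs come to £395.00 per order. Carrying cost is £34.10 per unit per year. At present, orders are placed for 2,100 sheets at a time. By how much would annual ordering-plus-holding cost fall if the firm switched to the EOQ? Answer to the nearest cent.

Extra cost ≈ £13,368.18 per year

EOQ = √(2DS/H) = √(2 × 28,800 × 395 / 34.1) ≈ 816.83.
Cost at Q* = (D/Q*)S + (Q*/2)H = √(2DSH) ≈ £27,853.96.
Cost at Q = 2,100: (28,800/2,100)×395 + (2,100/2)×34.1 = £5,417.14 + £35,805.00 = £41,222.14.
Excess = £41,222.14 − £27,853.96 = £13,368.18.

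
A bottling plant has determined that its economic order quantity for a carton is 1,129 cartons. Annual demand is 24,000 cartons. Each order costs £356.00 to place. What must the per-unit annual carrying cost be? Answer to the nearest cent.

H ≈ £13.41

Squaring Q* = √(2DS/H) gives Q*² = 2DS/H.
From Q* = √(2DS/H): H = 2DS / Q*² = 2 × 24,000 × 356 / 1,129² = 13.4061.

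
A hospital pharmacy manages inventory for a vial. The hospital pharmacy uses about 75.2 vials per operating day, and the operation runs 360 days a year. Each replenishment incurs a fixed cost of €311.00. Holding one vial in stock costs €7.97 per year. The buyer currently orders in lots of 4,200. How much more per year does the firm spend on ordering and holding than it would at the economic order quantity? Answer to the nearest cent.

Extra cost ≈ €7,156.92 per year

Annual demand D = 75.2 × 360 = 27,072.
EOQ = √(2DS/H) = √(2 × 27,072 × 311 / 7.97) ≈ 1453.54.
Cost at Q* = (D/Q*)S + (Q*/2)H = √(2DSH) ≈ €11,584.69.
Cost at Q = 4,200: (27,072/4,200)×311 + (4,200/2)×7.97 = €2,004.62 + €16,737.00 = €18,741.62.
Excess = €18,741.62 − €11,584.69 = €7,156.92.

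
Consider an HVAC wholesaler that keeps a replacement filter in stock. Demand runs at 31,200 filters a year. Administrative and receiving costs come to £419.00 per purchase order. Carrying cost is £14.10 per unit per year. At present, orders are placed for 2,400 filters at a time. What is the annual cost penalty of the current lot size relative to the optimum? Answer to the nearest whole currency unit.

Extra cost ≈ £3,167 per year

EOQ = √(2DS/H) = √(2 × 31,200 × 419 / 14.1) ≈ 1361.73.
Cost at Q* = (D/Q*)S + (Q*/2)H = √(2DSH) ≈ £19,200.34.
Cost at Q = 2,400: (31,200/2,400)×419 + (2,400/2)×14.1 = £5,447.00 + £16,920.00 = £22,367.00.
Excess = £22,367.00 − £19,200.34 = £3,166.66.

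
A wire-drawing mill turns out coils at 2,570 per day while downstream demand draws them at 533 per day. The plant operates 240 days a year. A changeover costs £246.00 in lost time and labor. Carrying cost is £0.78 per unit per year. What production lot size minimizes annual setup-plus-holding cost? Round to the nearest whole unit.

Q* ≈ 10,090 coils

Annual demand D = 533 × 240 = 127,920.
Production build-up factor (1 − d/p) = 1 − 533/2,570 = 0.7926.
Q* = √(2DS / (H(1 − d/p))) = √(2 × 127,920 × 246 / (0.78 × 0.7926)).
= √(62,936,640 / 0.6182) ≈ 10089.637.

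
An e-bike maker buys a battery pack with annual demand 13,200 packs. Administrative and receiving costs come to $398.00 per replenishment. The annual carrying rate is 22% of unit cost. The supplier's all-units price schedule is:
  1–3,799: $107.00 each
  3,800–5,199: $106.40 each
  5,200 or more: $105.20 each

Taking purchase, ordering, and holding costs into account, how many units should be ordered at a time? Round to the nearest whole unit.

Q* ≈ 668 packs

Holding cost per unit per year at price C is H = 0.22·C.
Evaluate total cost at each tier's feasible EOQ or, if the EOQ is below the tier, at the tier's minimum quantity.
EOQ at $107.00 = 668.1 (feasible in tier 1): TC = 13,200×$107.00 + (13,200/668.1)×398 + (668.1/2)×0.22×$107.00 = $1,428,127.03.
EOQ at $106.40 = 670.0 < 3800, so use break Q=3800: TC = 13,200×$106.40 + (13,200/3800.0)×398 + (3800.0/2)×0.22×$106.40 = $1,450,337.73.
EOQ at $105.20 = 673.8 < 5200, so use break Q=5200: TC = 13,200×$105.20 + (13,200/5200.0)×398 + (5200.0/2)×0.22×$105.20 = $1,449,824.71.
Lowest total cost is $1,428,127.03 at Q = 668.1.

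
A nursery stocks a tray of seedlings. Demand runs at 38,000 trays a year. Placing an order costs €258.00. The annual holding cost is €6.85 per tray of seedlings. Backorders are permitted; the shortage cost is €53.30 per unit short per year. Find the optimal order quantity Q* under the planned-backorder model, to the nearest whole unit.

Q* ≈ 1,797 trays

With planned backorders, Q* = √(2DS/H) · √((H+B)/B).
√(2DS/H) = √(2 × 38,000 × 258 / 6.85) = 1691.887.
√((H+B)/B) = √((6.85+53.3)/53.3) = 1.0623.
Q* ≈ 1797.321.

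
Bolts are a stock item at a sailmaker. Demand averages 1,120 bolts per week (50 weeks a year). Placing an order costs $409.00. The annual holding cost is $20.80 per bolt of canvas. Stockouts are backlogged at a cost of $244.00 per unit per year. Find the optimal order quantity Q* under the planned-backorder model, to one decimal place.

Q* ≈ 1,546.0 bolts

Annual demand D = 1,120 × 50 = 56,000.
With planned backorders, Q* = √(2DS/H) · √((H+B)/B).
√(2DS/H) = √(2 × 56,000 × 409 / 20.8) = 1484.017.
√((H+B)/B) = √((20.8+244)/244) = 1.0418.
Q* ≈ 1545.977.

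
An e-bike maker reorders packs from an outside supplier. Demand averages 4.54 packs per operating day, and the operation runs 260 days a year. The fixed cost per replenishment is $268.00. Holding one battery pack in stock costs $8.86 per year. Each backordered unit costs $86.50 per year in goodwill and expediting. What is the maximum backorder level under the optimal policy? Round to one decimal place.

S* ≈ 26.1 packs

Annual demand D = 4.54 × 260 = 1,180.4.
With planned backorders, Q* = √(2DS/H) · √((H+B)/B).
√(2DS/H) = √(2 × 1,180.4 × 268 / 8.86) = 267.227.
√((H+B)/B) = √((8.86+86.5)/86.5) = 1.0500.
Q* ≈ 280.579.
S* = Q* · H/(H+B) = 280.579 × 8.86/95.36 ≈ 26.069.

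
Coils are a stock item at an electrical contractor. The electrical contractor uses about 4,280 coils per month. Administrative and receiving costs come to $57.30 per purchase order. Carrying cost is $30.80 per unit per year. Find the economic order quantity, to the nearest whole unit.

Annual demand D = 4,280 × 12 = 51,360.
EOQ = √(2DS / H) = √(2 × 51,360 × 57.3 / 30.8).
= √(5,885,856 / 30.8) = √191,099.2208 ≈ 437.149.

Q* ≈ 437 coils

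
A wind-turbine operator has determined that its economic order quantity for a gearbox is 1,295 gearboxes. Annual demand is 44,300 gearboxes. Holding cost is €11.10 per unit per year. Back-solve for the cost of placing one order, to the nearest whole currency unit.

Invert the EOQ relation Q*² = 2DS/H.
From Q* = √(2DS/H): S = Q*²H / (2D) = 1,295² × 11.1 / (2 × 44,300) = 210.1013.

S ≈ €210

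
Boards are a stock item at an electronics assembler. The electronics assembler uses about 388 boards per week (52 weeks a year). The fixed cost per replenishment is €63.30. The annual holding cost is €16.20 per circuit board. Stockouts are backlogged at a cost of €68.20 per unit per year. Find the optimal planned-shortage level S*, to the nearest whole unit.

Annual demand D = 388 × 52 = 20,176.
With planned backorders, Q* = √(2DS/H) · √((H+B)/B).
√(2DS/H) = √(2 × 20,176 × 63.3 / 16.2) = 397.079.
√((H+B)/B) = √((16.2+68.2)/68.2) = 1.1124.
Q* ≈ 441.729.
S* = Q* · H/(H+B) = 441.729 × 16.2/84.4 ≈ 84.787.

S* ≈ 85 boards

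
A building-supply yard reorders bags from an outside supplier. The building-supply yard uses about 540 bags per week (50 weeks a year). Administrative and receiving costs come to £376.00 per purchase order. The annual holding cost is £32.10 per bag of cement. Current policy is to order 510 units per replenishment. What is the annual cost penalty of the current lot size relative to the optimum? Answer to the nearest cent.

Extra cost ≈ £2,561.82 per year

Annual demand D = 540 × 50 = 27,000.
EOQ = √(2DS/H) = √(2 × 27,000 × 376 / 32.1) ≈ 795.31.
Cost at Q* = (D/Q*)S + (Q*/2)H = √(2DSH) ≈ £25,529.56.
Cost at Q = 510: (27,000/510)×376 + (510/2)×32.1 = £19,905.88 + £8,185.50 = £28,091.38.
Excess = £28,091.38 − £25,529.56 = £2,561.82.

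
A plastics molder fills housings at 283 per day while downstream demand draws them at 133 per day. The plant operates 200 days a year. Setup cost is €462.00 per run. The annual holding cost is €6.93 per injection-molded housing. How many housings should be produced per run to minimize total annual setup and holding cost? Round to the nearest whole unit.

Annual demand D = 133 × 200 = 26,600.
Production build-up factor (1 − d/p) = 1 − 133/283 = 0.5300.
Q* = √(2DS / (H(1 − d/p))) = √(2 × 26,600 × 462 / (6.93 × 0.5300)).
= √(24,578,400 / 3.6731) ≈ 2586.770.

Q* ≈ 2,587 housings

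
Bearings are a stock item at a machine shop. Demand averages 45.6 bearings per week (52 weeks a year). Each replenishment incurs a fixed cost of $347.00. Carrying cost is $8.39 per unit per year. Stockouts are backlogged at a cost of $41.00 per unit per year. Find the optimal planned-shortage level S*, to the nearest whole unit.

Annual demand D = 45.6 × 52 = 2,371.2.
With planned backorders, Q* = √(2DS/H) · √((H+B)/B).
√(2DS/H) = √(2 × 2,371.2 × 347 / 8.39) = 442.877.
√((H+B)/B) = √((8.39+41)/41) = 1.0976.
Q* ≈ 486.083.
S* = Q* · H/(H+B) = 486.083 × 8.39/49.39 ≈ 82.572.

S* ≈ 83 bearings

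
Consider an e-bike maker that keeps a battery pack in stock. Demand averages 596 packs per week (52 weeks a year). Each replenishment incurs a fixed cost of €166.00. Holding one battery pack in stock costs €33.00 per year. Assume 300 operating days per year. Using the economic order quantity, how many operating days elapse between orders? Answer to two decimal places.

T ≈ 5.41 days

Annual demand D = 596 × 52 = 30,992.
Q* = √(2DS/H) = √(2 × 30,992 × 166 / 33) ≈ 558.39.
Cycle time = Q*/D × 300 = 558.39 / 30,992 × 300 ≈ 5.405 days.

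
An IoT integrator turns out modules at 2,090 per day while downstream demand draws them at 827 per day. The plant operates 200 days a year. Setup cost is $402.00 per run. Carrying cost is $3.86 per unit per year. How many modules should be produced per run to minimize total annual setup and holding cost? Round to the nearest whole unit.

Annual demand D = 827 × 200 = 165,400.
Production build-up factor (1 − d/p) = 1 − 827/2,090 = 0.6043.
Q* = √(2DS / (H(1 − d/p))) = √(2 × 165,400 × 402 / (3.86 × 0.6043)).
= √(132,981,600 / 2.3326) ≈ 7550.463.

Q* ≈ 7,550 modules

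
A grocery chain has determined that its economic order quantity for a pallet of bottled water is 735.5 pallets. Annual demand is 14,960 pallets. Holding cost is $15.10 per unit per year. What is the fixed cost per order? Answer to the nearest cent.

S ≈ $273.01

Squaring Q* = √(2DS/H) gives Q*² = 2DS/H.
From Q* = √(2DS/H): S = Q*²H / (2D) = 735.5² × 15.1 / (2 × 14,960) = 273.0114.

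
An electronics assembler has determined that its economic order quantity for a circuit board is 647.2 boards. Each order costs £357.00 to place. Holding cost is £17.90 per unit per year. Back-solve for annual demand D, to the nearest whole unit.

Invert the EOQ relation Q*² = 2DS/H.
From Q* = √(2DS/H): D = Q*²H / (2S) = 647.2² × 17.9 / (2 × 357) = 10501.028.

D ≈ 10,501 boards per year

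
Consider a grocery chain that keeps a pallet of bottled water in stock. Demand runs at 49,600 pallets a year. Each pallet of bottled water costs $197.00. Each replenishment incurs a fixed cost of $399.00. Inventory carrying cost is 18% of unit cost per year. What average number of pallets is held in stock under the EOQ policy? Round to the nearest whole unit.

Average inventory ≈ 528 pallets

Holding cost H = 0.18 × $197.00 = $35.4600 per unit per year.
Q* = √(2DS/H) = √(2 × 49,600 × 399 / 35.46) ≈ 1056.51.
Average inventory = Q*/2 ≈ 1056.51 / 2 = 528.254.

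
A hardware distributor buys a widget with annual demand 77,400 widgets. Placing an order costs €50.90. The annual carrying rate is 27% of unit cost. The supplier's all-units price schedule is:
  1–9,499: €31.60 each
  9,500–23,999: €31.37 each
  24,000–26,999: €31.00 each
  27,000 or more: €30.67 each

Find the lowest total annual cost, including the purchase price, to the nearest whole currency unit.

TC* ≈ €2,454,039

Holding cost per unit per year at price C is H = 0.27·C.
For each price level, check whether its EOQ is feasible; otherwise the best quantity at that price is the breakpoint.
EOQ at €31.60 = 961.0 (feasible in tier 1): TC = 77,400×€31.60 + (77,400/961.0)×50.9 + (961.0/2)×0.27×€31.60 = €2,454,039.17.
EOQ at €31.37 = 964.5 < 9500, so use break Q=9500: TC = 77,400×€31.37 + (77,400/9500.0)×50.9 + (9500.0/2)×0.27×€31.37 = €2,468,684.73.
EOQ at €31.00 = 970.2 < 24000, so use break Q=24000: TC = 77,400×€31.00 + (77,400/24000.0)×50.9 + (24000.0/2)×0.27×€31.00 = €2,500,004.15.
EOQ at €30.67 = 975.5 < 27000, so use break Q=27000: TC = 77,400×€30.67 + (77,400/27000.0)×50.9 + (27000.0/2)×0.27×€30.67 = €2,485,796.06.
Lowest total cost among the candidates is at Q = 961.0.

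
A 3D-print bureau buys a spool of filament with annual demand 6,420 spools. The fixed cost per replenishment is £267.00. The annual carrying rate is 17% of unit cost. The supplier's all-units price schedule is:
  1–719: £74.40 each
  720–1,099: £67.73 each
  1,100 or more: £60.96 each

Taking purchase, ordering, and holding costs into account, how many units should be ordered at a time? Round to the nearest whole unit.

Holding cost per unit per year at price C is H = 0.17·C.
Evaluate total cost at each tier's feasible EOQ or, if the EOQ is below the tier, at the tier's minimum quantity.
EOQ at £74.40 = 520.6 (feasible in tier 1): TC = 6,420×£74.40 + (6,420/520.6)×267 + (520.6/2)×0.17×£74.40 = £484,232.90.
EOQ at £67.73 = 545.7 < 720, so use break Q=720: TC = 6,420×£67.73 + (6,420/720.0)×267 + (720.0/2)×0.17×£67.73 = £441,352.43.
EOQ at £60.96 = 575.2 < 1100, so use break Q=1100: TC = 6,420×£60.96 + (6,420/1100.0)×267 + (1100.0/2)×0.17×£60.96 = £398,621.27.
Lowest total cost is £398,621.27 at Q = 1100.0.

Q* ≈ 1,100 spools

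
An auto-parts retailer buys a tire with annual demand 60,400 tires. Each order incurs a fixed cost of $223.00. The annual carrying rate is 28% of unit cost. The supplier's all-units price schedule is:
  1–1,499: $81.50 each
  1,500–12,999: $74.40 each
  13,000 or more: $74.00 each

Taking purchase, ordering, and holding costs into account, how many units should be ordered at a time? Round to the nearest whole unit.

Holding cost per unit per year at price C is H = 0.28·C.
Candidates are each tier's EOQ (if it falls in that tier) and each price-break quantity.
EOQ at $81.50 = 1086.5 (feasible in tier 1): TC = 60,400×$81.50 + (60,400/1086.5)×223 + (1086.5/2)×0.28×$81.50 = $4,947,393.84.
EOQ at $74.40 = 1137.2 < 1500, so use break Q=1500: TC = 60,400×$74.40 + (60,400/1500.0)×223 + (1500.0/2)×0.28×$74.40 = $4,518,363.47.
EOQ at $74.00 = 1140.2 < 13000, so use break Q=13000: TC = 60,400×$74.00 + (60,400/13000.0)×223 + (13000.0/2)×0.28×$74.00 = $4,605,316.09.
Lowest total cost is $4,518,363.47 at Q = 1500.0.

Q* ≈ 1,500 tires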